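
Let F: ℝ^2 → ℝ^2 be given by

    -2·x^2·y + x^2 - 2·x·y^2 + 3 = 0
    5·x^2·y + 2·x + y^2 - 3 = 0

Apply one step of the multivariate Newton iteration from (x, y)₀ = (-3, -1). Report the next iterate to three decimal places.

(-2.580, -0.080)

At (-3, -1): F = (36.000, -53.000).
Jacobian J = [[-4·x·y + 2·x - 2·y^2, -2·x^2 - 4·x·y], [10·x·y + 2, 5·x^2 + 2·y]].
At the point, J = [[-20.000, -30.000], [32.000, 43.000]] (det J = 100.000).
Solving J·Δ = −F gives Δ = (0.420, 0.920).
Then the next iterate is (x, y)₁ = (-2.580, -0.080).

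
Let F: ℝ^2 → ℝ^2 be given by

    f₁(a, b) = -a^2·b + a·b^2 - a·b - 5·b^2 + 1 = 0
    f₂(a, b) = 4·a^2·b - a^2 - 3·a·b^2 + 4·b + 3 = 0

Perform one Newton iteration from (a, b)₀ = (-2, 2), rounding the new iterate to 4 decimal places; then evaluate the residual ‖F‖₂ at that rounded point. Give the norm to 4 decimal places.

21.6476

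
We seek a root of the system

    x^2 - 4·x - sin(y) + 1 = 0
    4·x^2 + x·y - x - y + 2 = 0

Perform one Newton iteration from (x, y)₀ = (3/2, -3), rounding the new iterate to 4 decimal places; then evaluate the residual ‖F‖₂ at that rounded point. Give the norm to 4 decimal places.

3.1726

At (3/2, -3): F = (-2.608880, 8.0000).
Jacobian J = [[2·x - 4, -cos(y)], [8·x + y - 1, x - 1]].
At the point, J = [[-1.0000, 0.989992], [8.0000, 0.5000]] (det J = -8.419940).
Solving J·Δ = −F gives Δ = (-1.0955, 1.5286).
Then the next iterate is (x, y)₁ = (0.4045, -1.4714).
Re-evaluating at (0.4045, -1.4714): F = (0.540685, 3.126200), so ‖F‖₂ = 3.1726.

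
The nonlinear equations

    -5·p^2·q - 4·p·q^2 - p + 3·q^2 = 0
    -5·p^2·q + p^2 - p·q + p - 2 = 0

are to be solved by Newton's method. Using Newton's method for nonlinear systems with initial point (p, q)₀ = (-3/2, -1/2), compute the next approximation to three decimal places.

At (-3/2, -1/2): F = (9.375, 3.625).
Jacobian J = [[-10·p·q - 4·q^2 - 1, -5·p^2 - 8·p·q + 6·q], [-10·p·q + 2·p - q + 1, -5·p^2 - p]].
At the point, J = [[-9.500, -20.250], [-9.000, -9.750]] (det J = -89.625).
Solving J·Δ = −F gives Δ = (-0.201, 0.557).
Then the next iterate is (p, q)₁ = (-1.701, 0.057).

(-1.701, 0.057)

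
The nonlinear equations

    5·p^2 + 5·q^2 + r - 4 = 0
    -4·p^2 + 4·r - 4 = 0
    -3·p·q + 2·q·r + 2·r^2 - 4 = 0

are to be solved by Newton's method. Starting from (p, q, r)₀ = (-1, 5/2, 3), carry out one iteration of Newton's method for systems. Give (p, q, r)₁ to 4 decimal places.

At (-1, 5/2, 3): F = (35.2500, 4.0000, 36.5000).
Jacobian J = [[10·p, 10·q, 1], [-8·p, 0, 4], [-3·q, -3·p + 2·r, 2·q + 4·r]].
At the point, J = [[-10.0000, 25.0000, 1.0000], [8.0000, 0.0000, 4.0000], [-7.5000, 9.0000, 17.0000]] (det J = -3718.0000).
Solving J·Δ = −F gives Δ = (0.1928, -1.2774, -1.3857).
Then the next iterate is (p, q, r)₁ = (-0.8072, 1.2226, 1.6143).

(-0.8072, 1.2226, 1.6143)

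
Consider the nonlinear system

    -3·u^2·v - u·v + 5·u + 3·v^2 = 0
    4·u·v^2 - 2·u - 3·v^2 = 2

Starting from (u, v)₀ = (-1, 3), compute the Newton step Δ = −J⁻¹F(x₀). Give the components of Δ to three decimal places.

(0.243, -1.303)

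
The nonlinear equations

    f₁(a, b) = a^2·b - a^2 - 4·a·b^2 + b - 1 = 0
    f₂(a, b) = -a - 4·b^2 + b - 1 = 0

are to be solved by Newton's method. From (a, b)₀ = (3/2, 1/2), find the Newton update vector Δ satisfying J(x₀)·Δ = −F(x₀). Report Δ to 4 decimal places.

(-0.2368, -0.9211)

At (3/2, 1/2): F = (-3.1250, -3.0000).
Jacobian J = [[2·a·b - 2·a - 4·b^2, a^2 - 8·a·b + 1], [-1, -8·b + 1]].
At the point, J = [[-2.5000, -2.7500], [-1.0000, -3.0000]] (det J = 4.7500).
Solving J·Δ = −F gives Δ = (-0.2368, -0.9211).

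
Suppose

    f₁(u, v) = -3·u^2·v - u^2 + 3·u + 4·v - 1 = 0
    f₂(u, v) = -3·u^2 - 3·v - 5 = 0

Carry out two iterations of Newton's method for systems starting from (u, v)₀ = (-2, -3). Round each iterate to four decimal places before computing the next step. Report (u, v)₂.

At (-2, -3): F = (13.0000, -8.0000).
Jacobian J = [[-6·u·v - 2·u + 3, -3·u^2 + 4], [-6·u, -3]].
At the point, J = [[-29.0000, -8.0000], [12.0000, -3.0000]] (det J = 183.0000).
Solving J·Δ = −F gives Δ = (0.5628, -0.4153).
Then the next iterate is (u, v)₁ = (-1.4372, -3.4153).
Round to (-1.4372, -3.4153) and repeat: F = (0.125012, -0.950732), J = [[-23.576415, -2.196632], [8.6232, -3.0000]].
Δ = (0.0275, -0.2379), so (u, v)₂ = (-1.4097, -3.6532).

(-1.4097, -3.6532)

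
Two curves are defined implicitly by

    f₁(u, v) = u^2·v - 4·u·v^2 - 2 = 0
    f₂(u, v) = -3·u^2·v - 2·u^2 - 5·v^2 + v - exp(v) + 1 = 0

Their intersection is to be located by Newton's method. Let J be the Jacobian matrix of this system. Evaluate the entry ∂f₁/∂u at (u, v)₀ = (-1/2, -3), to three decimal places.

-33.000

∂f₁/∂u = 2·u·v - 4·v^2.
At (-1/2, -3) this is -33.000.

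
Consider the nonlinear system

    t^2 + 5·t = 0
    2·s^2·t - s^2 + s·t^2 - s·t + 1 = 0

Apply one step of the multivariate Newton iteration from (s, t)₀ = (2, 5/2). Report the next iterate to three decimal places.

(2.278, 0.625)

At (2, 5/2): F = (18.750, 24.500).
Jacobian J = [[0, 2·t + 5], [4·s·t - 2·s + t^2 - t, 2·s^2 + 2·s·t - s]].
At the point, J = [[0.000, 10.000], [19.750, 16.000]] (det J = -197.500).
Solving J·Δ = −F gives Δ = (0.278, -1.875).
Then the next iterate is (s, t)₁ = (2.278, 0.625).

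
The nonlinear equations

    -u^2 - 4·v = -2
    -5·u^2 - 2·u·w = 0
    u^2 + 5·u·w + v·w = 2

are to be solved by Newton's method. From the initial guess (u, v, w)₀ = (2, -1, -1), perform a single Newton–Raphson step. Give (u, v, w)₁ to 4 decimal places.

At (2, -1, -1): F = (2.0000, -16.0000, -7.0000).
Jacobian J = [[-2·u, -4, 0], [-10·u - 2·w, 0, -2·u], [2·u + 5·w, w, 5·u + v]].
At the point, J = [[-4.0000, -4.0000, 0.0000], [-18.0000, 0.0000, -4.0000], [-1.0000, -1.0000, 9.0000]] (det J = -648.0000).
Solving J·Δ = −F gives Δ = (-1.0741, 1.5741, 0.8333).
Then the next iterate is (u, v, w)₁ = (0.9259, 0.5741, -0.1667).

(0.9259, 0.5741, -0.1667)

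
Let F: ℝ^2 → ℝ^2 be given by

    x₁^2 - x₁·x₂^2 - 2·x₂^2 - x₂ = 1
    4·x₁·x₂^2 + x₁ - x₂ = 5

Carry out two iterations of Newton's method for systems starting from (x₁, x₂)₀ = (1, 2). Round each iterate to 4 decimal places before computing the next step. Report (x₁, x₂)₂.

At (1, 2): F = (-14.0000, 10.0000).
Jacobian J = [[2·x₁ - x₂^2, -2·x₁·x₂ - 4·x₂ - 1], [4·x₂^2 + 1, 8·x₁·x₂ - 1]].
At the point, J = [[-2.0000, -13.0000], [17.0000, 15.0000]] (det J = 191.0000).
Solving J·Δ = −F gives Δ = (0.4188, -1.1414).
Then the next iterate is (x₁, x₂)₁ = (1.4188, 0.8586).
Round to (1.4188, 0.8586) and repeat: F = (-2.365925, -0.256077), J = [[2.100406, -6.870763], [3.948776, 8.745453]].
Δ = (0.4934, -0.1935), so (x₁, x₂)₂ = (1.9122, 0.6651).

(1.9122, 0.6651)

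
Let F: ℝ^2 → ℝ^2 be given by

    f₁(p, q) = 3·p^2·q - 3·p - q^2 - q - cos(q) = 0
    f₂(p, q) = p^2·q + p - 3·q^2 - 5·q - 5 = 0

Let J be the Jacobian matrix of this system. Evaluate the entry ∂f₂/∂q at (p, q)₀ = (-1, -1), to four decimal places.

2.0000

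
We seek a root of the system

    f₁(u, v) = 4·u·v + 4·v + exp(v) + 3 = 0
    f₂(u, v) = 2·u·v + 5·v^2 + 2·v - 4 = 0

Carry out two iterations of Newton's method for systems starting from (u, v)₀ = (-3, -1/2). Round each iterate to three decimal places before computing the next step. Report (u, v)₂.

(0.574, -1.096)

At (-3, -1/2): F = (7.60653, -0.750).
Jacobian J = [[4·v, 4·u + exp(v) + 4], [2·v, 2·u + 10·v + 2]].
At the point, J = [[-2.000, -7.39347], [-1.000, -9.000]] (det J = 10.60653).
Solving J·Δ = −F gives Δ = (6.977, -0.859).
Then the next iterate is (u, v)₁ = (3.977, -1.359).
Round to (3.977, -1.359) and repeat: F = (-23.79805, -8.29308), J = [[-5.436, 20.16492], [-2.718, -3.636]].
Δ = (-3.403, 0.263), so (u, v)₂ = (0.574, -1.096).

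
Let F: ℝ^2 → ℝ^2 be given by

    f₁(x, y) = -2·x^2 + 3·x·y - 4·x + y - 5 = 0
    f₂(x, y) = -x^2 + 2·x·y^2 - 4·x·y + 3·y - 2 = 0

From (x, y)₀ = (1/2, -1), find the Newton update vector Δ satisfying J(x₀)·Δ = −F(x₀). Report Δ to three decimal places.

At (1/2, -1): F = (-10.000, -2.250).
Jacobian J = [[-4·x + 3·y - 4, 3·x + 1], [-2·x + 2·y^2 - 4·y, 4·x·y - 4·x + 3]].
At the point, J = [[-9.000, 2.500], [5.000, -1.000]] (det J = -3.500).
Solving J·Δ = −F gives Δ = (4.464, 20.071).

(4.464, 20.071)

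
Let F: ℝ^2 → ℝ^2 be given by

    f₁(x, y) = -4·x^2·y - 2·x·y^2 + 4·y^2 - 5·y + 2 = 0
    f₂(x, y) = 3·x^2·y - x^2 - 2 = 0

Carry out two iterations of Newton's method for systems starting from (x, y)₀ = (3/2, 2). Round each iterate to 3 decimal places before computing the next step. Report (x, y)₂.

At (3/2, 2): F = (-22.000, 9.250).
Jacobian J = [[-8·x·y - 2·y^2, -4·x^2 - 4·x·y + 8·y - 5], [6·x·y - 2·x, 3·x^2]].
At the point, J = [[-32.000, -10.000], [15.000, 6.750]] (det J = -66.000).
Solving J·Δ = −F gives Δ = (-0.848, 0.515).
Then the next iterate is (x, y)₁ = (0.652, 2.515).
Round to (0.652, 2.515) and repeat: F = (2.20126, 0.78231), J = [[-25.76869, 6.86046], [8.53468, 1.27531]].
Δ = (-0.028, -0.426), so (x, y)₂ = (0.624, 2.089).

(0.624, 2.089)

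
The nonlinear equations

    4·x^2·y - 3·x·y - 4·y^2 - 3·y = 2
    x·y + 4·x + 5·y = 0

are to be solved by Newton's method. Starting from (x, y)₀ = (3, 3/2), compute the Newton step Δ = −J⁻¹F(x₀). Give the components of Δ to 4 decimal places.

(0.4731, -3.3253)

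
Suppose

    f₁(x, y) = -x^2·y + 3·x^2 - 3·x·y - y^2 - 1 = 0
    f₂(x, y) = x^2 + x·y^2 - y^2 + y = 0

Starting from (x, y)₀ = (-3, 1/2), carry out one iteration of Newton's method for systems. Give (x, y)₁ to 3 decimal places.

(-1.429, 0.321)

At (-3, 1/2): F = (25.750, 8.500).
Jacobian J = [[-2·x·y + 6·x - 3·y, -x^2 - 3·x - 2·y], [2·x + y^2, 2·x·y - 2·y + 1]].
At the point, J = [[-16.500, -1.000], [-5.750, -3.000]] (det J = 43.750).
Solving J·Δ = −F gives Δ = (1.571, -0.179).
Then the next iterate is (x, y)₁ = (-1.429, 0.321).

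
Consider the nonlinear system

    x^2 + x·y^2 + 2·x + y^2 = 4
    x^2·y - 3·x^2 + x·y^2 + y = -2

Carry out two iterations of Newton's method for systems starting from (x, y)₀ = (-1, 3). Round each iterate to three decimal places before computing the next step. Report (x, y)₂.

(-0.518, 3.161)

At (-1, 3): F = (-5.000, -4.000).
Jacobian J = [[2·x + y^2 + 2, 2·x·y + 2·y], [2·x·y - 6·x + y^2, x^2 + 2·x·y + 1]].
At the point, J = [[9.000, 0.000], [9.000, -4.000]] (det J = -36.000).
Solving J·Δ = −F gives Δ = (0.556, 0.250).
Then the next iterate is (x, y)₁ = (-0.444, 3.250).
Round to (-0.444, 3.250) and repeat: F = (1.18189, 0.60953), J = [[11.67450, 3.614], [10.34050, -1.68886]].
Δ = (-0.074, -0.089), so (x, y)₂ = (-0.518, 3.161).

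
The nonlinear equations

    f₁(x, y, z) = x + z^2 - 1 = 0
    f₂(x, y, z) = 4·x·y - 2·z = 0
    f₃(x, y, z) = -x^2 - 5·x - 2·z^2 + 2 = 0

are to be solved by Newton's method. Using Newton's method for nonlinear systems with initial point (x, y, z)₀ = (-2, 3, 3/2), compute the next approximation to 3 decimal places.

At (-2, 3, 3/2): F = (-0.750, -27.000, 3.500).
Jacobian J = [[1, 0, 2·z], [4·y, 4·x, -2], [-2·x - 5, 0, -4·z]].
At the point, J = [[1.000, 0.000, 3.000], [12.000, -8.000, -2.000], [-1.000, 0.000, -6.000]] (det J = 24.000).
Solving J·Δ = −F gives Δ = (-2.000, -6.604, 0.917).
Then the next iterate is (x, y, z)₁ = (-4.000, -3.604, 2.417).

(-4.000, -3.604, 2.417)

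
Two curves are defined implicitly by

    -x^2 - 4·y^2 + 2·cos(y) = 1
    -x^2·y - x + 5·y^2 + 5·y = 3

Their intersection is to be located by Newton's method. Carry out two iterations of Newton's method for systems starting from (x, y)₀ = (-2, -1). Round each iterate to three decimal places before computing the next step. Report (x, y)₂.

At (-2, -1): F = (-7.91940, 3.000).
Jacobian J = [[-2·x, -8·y - 2·sin(y)], [-2·x·y - 1, -x^2 + 10·y + 5]].
At the point, J = [[4.000, 9.68294], [-5.000, -9.000]] (det J = 12.41471).
Solving J·Δ = −F gives Δ = (-3.401, 2.223).
Then the next iterate is (x, y)₁ = (-5.401, 1.223).
Round to (-5.401, 1.223) and repeat: F = (-35.47206, -19.68124), J = [[10.802, -11.66425], [12.21085, -11.94080]].
Δ = (-14.428, -16.403), so (x, y)₂ = (-19.829, -15.180).

(-19.829, -15.180)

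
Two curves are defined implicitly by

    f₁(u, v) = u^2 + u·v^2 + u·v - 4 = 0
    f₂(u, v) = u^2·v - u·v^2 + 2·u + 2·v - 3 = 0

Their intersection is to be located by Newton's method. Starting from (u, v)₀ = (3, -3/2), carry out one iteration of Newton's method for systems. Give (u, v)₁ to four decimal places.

At (3, -3/2): F = (7.2500, -20.2500).
Jacobian J = [[2·u + v^2 + v, 2·u·v + u], [2·u·v - v^2 + 2, u^2 - 2·u·v + 2]].
At the point, J = [[6.7500, -6.0000], [-9.2500, 20.0000]] (det J = 79.5000).
Solving J·Δ = −F gives Δ = (-0.2956, 0.8758).
Then the next iterate is (u, v)₁ = (2.7044, -0.6242).

(2.7044, -0.6242)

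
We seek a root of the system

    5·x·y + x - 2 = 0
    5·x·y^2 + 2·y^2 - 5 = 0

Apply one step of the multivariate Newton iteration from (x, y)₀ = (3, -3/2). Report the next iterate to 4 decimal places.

(-0.6728, -1.6582)

At (3, -3/2): F = (-21.5000, 33.2500).
Jacobian J = [[5·y + 1, 5·x], [5·y^2, 10·x·y + 4·y]].
At the point, J = [[-6.5000, 15.0000], [11.2500, -51.0000]] (det J = 162.7500).
Solving J·Δ = −F gives Δ = (-3.6728, -0.1582).
Then the next iterate is (x, y)₁ = (-0.6728, -1.6582).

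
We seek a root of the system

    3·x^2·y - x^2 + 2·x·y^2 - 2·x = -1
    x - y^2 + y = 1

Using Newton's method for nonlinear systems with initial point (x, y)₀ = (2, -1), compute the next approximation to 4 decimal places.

At (2, -1): F = (-15.0000, -1.0000).
Jacobian J = [[6·x·y - 2·x + 2·y^2 - 2, 3·x^2 + 4·x·y], [1, -2·y + 1]].
At the point, J = [[-16.0000, 4.0000], [1.0000, 3.0000]] (det J = -52.0000).
Solving J·Δ = −F gives Δ = (-0.7885, 0.5962).
Then the next iterate is (x, y)₁ = (1.2115, -0.4038).

(1.2115, -0.4038)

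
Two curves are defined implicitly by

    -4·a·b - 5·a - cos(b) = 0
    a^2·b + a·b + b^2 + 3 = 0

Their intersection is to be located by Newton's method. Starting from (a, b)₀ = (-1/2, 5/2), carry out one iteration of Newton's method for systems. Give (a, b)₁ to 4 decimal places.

(-0.2611, 0.6842)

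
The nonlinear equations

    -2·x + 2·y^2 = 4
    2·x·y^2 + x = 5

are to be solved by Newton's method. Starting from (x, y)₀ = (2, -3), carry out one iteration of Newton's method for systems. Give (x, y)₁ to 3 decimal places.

(1.435, -2.072)

At (2, -3): F = (10.000, 33.000).
Jacobian J = [[-2, 4·y], [2·y^2 + 1, 4·x·y]].
At the point, J = [[-2.000, -12.000], [19.000, -24.000]] (det J = 276.000).
Solving J·Δ = −F gives Δ = (-0.565, 0.928).
Then the next iterate is (x, y)₁ = (1.435, -2.072).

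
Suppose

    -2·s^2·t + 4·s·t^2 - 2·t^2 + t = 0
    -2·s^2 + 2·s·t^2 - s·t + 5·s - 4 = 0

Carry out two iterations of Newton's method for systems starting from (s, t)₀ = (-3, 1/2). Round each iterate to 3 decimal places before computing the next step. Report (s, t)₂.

At (-3, 1/2): F = (-12.000, -37.000).
Jacobian J = [[-4·s·t + 4·t^2, -2·s^2 + 8·s·t - 4·t + 1], [-4·s + 2·t^2 - t + 5, 4·s·t - s]].
At the point, J = [[7.000, -31.000], [17.000, -3.000]] (det J = 506.000).
Solving J·Δ = −F gives Δ = (2.196, 0.109).
Then the next iterate is (s, t)₁ = (-0.804, 0.609).
Round to (-0.804, 0.609) and repeat: F = (-2.11285, -9.41957), J = [[3.44207, -6.64592], [8.34876, -1.15454]].
Δ = (1.168, 0.287), so (s, t)₂ = (0.364, 0.896).

(0.364, 0.896)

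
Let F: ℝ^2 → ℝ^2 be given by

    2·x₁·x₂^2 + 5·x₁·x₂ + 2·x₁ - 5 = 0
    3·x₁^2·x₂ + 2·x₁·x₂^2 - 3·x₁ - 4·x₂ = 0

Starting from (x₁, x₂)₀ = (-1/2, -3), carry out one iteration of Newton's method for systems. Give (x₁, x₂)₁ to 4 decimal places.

(-0.9057, -0.2776)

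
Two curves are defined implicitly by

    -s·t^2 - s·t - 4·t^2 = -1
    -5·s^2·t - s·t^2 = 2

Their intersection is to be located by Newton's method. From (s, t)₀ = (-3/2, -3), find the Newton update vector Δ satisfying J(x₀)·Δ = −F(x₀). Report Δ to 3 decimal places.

(0.217, 1.655)

At (-3/2, -3): F = (-26.000, 45.250).
Jacobian J = [[-t^2 - t, -2·s·t - s - 8·t], [-10·s·t - t^2, -5·s^2 - 2·s·t]].
At the point, J = [[-6.000, 16.500], [-54.000, -20.250]] (det J = 1012.500).
Solving J·Δ = −F gives Δ = (0.217, 1.655).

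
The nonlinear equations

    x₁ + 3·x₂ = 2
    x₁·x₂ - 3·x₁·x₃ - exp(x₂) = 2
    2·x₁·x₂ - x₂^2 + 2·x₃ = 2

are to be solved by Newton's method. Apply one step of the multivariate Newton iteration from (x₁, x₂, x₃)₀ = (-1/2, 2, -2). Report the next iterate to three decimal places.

At (-1/2, 2, -2): F = (3.500, -13.38906, -12.000).
Jacobian J = [[1, 3, 0], [x₂ - 3·x₃, x₁ - exp(x₂), -3·x₁], [2·x₂, 2·x₁ - 2·x₂, 2]].
At the point, J = [[1.000, 3.000, 0.000], [8.000, -7.88906, 1.500], [4.000, -5.000, 2.000]] (det J = -38.27811).
Solving J·Δ = −F gives Δ = (-0.069, -1.144, 3.279).
Then the next iterate is (x₁, x₂, x₃)₁ = (-0.569, 0.856, 1.279).

(-0.569, 0.856, 1.279)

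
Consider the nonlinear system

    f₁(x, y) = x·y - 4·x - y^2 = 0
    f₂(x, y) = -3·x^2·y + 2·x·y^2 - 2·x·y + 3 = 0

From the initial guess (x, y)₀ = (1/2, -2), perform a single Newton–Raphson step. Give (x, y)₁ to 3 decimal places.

(0.349, -0.645)

At (1/2, -2): F = (-7.000, 10.500).
Jacobian J = [[y - 4, x - 2·y], [-6·x·y + 2·y^2 - 2·y, -3·x^2 + 4·x·y - 2·x]].
At the point, J = [[-6.000, 4.500], [18.000, -5.750]] (det J = -46.500).
Solving J·Δ = −F gives Δ = (-0.151, 1.355).
Then the next iterate is (x, y)₁ = (0.349, -0.645).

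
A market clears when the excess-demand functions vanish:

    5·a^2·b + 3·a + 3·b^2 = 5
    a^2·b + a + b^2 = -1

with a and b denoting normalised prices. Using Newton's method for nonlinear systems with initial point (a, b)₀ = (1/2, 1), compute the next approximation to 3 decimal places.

(5.714, -4.857)

At (1/2, 1): F = (0.750, 2.750).
Jacobian J = [[10·a·b + 3, 5·a^2 + 6·b], [2·a·b + 1, a^2 + 2·b]].
At the point, J = [[8.000, 7.250], [2.000, 2.250]] (det J = 3.500).
Solving J·Δ = −F gives Δ = (5.214, -5.857).
Then the next iterate is (a, b)₁ = (5.714, -4.857).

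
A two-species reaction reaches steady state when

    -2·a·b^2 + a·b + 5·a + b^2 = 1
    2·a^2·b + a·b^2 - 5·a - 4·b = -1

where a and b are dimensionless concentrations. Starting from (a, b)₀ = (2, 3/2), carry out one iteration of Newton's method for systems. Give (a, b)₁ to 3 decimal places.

At (2, 3/2): F = (5.250, 1.500).
Jacobian J = [[-2·b^2 + b + 5, -4·a·b + a + 2·b], [4·a·b + b^2 - 5, 2·a^2 + 2·a·b - 4]].
At the point, J = [[2.000, -7.000], [9.250, 10.000]] (det J = 84.750).
Solving J·Δ = −F gives Δ = (-0.743, 0.538).
Then the next iterate is (a, b)₁ = (1.257, 2.038).

(1.257, 2.038)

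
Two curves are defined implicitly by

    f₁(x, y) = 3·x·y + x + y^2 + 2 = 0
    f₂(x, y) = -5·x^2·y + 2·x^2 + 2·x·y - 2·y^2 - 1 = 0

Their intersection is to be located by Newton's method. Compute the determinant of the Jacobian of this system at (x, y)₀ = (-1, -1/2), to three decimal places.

-37.500

J = [[3·y + 1, 3·x + 2·y], [-10·x·y + 4·x + 2·y, -5·x^2 + 2·x - 4·y]].
At the point, J = [[-0.500, -4.000], [-10.000, -5.000]].
det J = -37.500.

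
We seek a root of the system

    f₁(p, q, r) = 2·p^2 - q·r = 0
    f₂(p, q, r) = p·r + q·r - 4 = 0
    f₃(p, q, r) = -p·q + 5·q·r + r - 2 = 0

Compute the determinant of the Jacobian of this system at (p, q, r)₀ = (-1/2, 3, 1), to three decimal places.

-6.500

J = [[4·p, -r, -q], [r, r, p + q], [-q, -p + 5·r, 5·q + 1]].
At the point, J = [[-2.000, -1.000, -3.000], [1.000, 1.000, 2.500], [-3.000, 5.500, 16.000]].
det J = -6.500.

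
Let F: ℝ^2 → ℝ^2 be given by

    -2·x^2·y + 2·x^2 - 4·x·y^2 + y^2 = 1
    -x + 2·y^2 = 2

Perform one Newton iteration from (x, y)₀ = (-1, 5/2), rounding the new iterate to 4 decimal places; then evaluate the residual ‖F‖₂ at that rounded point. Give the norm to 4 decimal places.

7.6465

At (-1, 5/2): F = (27.2500, 11.5000).
Jacobian J = [[-4·x·y + 4·x - 4·y^2, -2·x^2 - 8·x·y + 2·y], [-1, 4·y]].
At the point, J = [[-19.0000, 23.0000], [-1.0000, 10.0000]] (det J = -167.0000).
Solving J·Δ = −F gives Δ = (0.0479, -1.1452).
Then the next iterate is (x, y)₁ = (-0.9521, 1.3548).
Re-evaluating at (-0.9521, 1.3548): F = (7.182488, 2.623066), so ‖F‖₂ = 7.6465.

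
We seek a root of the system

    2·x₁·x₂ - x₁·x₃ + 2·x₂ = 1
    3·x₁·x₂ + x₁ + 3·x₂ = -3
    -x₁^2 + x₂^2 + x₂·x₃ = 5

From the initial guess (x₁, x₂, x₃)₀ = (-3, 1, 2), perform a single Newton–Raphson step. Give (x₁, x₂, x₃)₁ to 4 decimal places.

(-1.2558, 1.1628, 1.8837)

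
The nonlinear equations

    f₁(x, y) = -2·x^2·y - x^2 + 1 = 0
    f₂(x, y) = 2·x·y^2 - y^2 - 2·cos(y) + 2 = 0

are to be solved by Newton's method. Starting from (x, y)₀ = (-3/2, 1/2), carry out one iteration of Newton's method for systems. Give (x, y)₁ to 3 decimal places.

At (-3/2, 1/2): F = (-3.500, -0.75517).
Jacobian J = [[-4·x·y - 2·x, -2·x^2], [2·y^2, 4·x·y - 2·y + 2·sin(y)]].
At the point, J = [[6.000, -4.500], [0.500, -3.04115]] (det J = -15.99689).
Solving J·Δ = −F gives Δ = (0.453, -0.174).
Then the next iterate is (x, y)₁ = (-1.047, 0.326).

(-1.047, 0.326)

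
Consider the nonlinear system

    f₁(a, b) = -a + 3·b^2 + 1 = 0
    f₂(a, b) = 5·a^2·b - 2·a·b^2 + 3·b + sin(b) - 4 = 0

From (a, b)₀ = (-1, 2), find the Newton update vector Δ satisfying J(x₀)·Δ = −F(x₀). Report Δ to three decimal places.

(0.102, -1.158)

At (-1, 2): F = (14.000, 20.90930).
Jacobian J = [[-1, 6·b], [10·a·b - 2·b^2, 5·a^2 - 4·a·b + cos(b) + 3]].
At the point, J = [[-1.000, 12.000], [-28.000, 15.58385]] (det J = 320.41615).
Solving J·Δ = −F gives Δ = (0.102, -1.158).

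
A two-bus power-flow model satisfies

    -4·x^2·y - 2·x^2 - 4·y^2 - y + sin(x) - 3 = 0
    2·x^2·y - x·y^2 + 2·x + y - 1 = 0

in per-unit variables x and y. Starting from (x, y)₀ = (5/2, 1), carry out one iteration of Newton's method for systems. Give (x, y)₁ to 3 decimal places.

(1.356, 0.716)

At (5/2, 1): F = (-44.90153, 15.000).
Jacobian J = [[-8·x·y - 4·x + cos(x), -4·x^2 - 8·y - 1], [4·x·y - y^2 + 2, 2·x^2 - 2·x·y + 1]].
At the point, J = [[-30.80114, -34.000], [11.000, 8.500]] (det J = 112.19028).
Solving J·Δ = −F gives Δ = (-1.144, -0.284).
Then the next iterate is (x, y)₁ = (1.356, 0.716).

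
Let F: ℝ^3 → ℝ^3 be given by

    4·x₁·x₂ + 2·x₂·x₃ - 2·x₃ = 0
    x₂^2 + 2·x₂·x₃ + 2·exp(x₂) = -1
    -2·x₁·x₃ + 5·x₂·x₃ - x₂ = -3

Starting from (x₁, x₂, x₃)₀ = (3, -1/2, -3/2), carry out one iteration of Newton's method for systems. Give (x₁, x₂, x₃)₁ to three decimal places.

(4.205, 0.410, -0.073)

At (3, -1/2, -3/2): F = (-1.500, 3.96306, 16.250).
Jacobian J = [[4·x₂, 4·x₁ + 2·x₃, 2·x₂ - 2], [0, 2·x₂ + 2·x₃ + 2·exp(x₂), 2·x₂], [-2·x₃, 5·x₃ - 1, -2·x₁ + 5·x₂]].
At the point, J = [[-2.000, 9.000, -3.000], [0.000, -2.78694, -1.000], [3.000, -8.500, -8.500]] (det J = -82.46041).
Solving J·Δ = −F gives Δ = (1.205, 0.910, 1.427).
Then the next iterate is (x₁, x₂, x₃)₁ = (4.205, 0.410, -0.073).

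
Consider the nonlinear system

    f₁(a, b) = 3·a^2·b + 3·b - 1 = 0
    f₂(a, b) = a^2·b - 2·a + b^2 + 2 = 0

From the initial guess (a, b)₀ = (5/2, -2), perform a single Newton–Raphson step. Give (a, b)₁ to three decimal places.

At (5/2, -2): F = (-44.500, -11.500).
Jacobian J = [[6·a·b, 3·a^2 + 3], [2·a·b - 2, a^2 + 2·b]].
At the point, J = [[-30.000, 21.750], [-12.000, 2.250]] (det J = 193.500).
Solving J·Δ = −F gives Δ = (-0.775, 0.977).
Then the next iterate is (a, b)₁ = (1.725, -1.023).

(1.725, -1.023)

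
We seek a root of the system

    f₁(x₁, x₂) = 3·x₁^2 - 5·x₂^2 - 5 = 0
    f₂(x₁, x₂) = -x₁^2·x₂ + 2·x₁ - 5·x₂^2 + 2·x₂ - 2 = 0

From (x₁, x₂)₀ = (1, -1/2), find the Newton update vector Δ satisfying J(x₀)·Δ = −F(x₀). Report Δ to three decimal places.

At (1, -1/2): F = (-3.250, -1.750).
Jacobian J = [[6·x₁, -10·x₂], [-2·x₁·x₂ + 2, -x₁^2 - 10·x₂ + 2]].
At the point, J = [[6.000, 5.000], [3.000, 6.000]] (det J = 21.000).
Solving J·Δ = −F gives Δ = (0.512, 0.036).

(0.512, 0.036)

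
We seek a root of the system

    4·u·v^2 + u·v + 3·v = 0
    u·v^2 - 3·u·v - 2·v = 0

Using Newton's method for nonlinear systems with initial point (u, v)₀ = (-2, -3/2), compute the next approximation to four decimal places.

(-1.2800, -0.9360)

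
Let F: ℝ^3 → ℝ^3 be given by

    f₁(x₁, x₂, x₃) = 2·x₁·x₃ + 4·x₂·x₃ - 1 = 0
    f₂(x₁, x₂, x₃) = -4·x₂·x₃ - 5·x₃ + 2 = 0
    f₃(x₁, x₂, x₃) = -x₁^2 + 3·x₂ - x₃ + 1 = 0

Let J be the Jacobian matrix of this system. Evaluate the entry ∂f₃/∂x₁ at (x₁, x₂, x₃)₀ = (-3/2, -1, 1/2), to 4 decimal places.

3.0000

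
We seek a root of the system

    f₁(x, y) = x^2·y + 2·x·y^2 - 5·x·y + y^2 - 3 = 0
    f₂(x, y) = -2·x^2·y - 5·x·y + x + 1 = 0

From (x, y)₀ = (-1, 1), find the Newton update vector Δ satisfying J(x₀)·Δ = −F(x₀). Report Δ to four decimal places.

(-0.4000, -1.0000)

At (-1, 1): F = (2.0000, 3.0000).
Jacobian J = [[2·x·y + 2·y^2 - 5·y, x^2 + 4·x·y - 5·x + 2·y], [-4·x·y - 5·y + 1, -2·x^2 - 5·x]].
At the point, J = [[-5.0000, 4.0000], [0.0000, 3.0000]] (det J = -15.0000).
Solving J·Δ = −F gives Δ = (-0.4000, -1.0000).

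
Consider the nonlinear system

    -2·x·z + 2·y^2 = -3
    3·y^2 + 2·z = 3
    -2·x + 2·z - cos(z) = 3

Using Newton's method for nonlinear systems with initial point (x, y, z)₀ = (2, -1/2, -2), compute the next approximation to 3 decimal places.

(-4.244, -3.747, -3.745)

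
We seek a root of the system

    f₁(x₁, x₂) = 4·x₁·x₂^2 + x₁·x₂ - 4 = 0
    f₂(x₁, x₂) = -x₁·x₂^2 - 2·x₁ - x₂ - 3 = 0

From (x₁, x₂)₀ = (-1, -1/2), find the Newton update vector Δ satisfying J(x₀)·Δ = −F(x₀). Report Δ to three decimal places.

At (-1, -1/2): F = (-4.500, -0.250).
Jacobian J = [[4·x₂^2 + x₂, 8·x₁·x₂ + x₁], [-x₂^2 - 2, -2·x₁·x₂ - 1]].
At the point, J = [[0.500, 3.000], [-2.250, -2.000]] (det J = 5.750).
Solving J·Δ = −F gives Δ = (-1.696, 1.783).

(-1.696, 1.783)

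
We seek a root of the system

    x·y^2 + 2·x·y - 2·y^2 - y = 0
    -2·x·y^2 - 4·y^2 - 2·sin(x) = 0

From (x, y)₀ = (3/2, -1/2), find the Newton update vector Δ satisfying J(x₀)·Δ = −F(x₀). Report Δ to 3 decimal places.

At (3/2, -1/2): F = (-1.125, -3.74499).
Jacobian J = [[y^2 + 2·y, 2·x·y + 2·x - 4·y - 1], [-2·y^2 - 2·cos(x), -4·x·y - 8·y]].
At the point, J = [[-0.750, 2.500], [-0.64147, 7.000]] (det J = -3.64631).
Solving J·Δ = −F gives Δ = (0.408, 0.572).

(0.408, 0.572)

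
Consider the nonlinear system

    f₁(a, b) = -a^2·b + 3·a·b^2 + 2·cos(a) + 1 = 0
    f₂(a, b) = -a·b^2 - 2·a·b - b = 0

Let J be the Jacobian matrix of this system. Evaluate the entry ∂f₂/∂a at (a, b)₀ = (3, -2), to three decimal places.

∂f₂/∂a = -b^2 - 2·b.
At (3, -2) this is 0.000.

0.000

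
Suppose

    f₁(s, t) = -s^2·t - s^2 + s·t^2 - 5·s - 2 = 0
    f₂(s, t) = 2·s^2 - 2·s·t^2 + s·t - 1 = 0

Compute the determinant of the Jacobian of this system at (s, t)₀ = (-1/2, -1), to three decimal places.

13.750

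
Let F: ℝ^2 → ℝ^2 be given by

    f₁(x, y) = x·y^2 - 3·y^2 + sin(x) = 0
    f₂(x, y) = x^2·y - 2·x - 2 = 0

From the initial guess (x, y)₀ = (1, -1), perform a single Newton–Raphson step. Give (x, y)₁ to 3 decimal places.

(-0.074, -0.297)

At (1, -1): F = (-1.15853, -5.000).
Jacobian J = [[y^2 + cos(x), 2·x·y - 6·y], [2·x·y - 2, x^2]].
At the point, J = [[1.54030, 4.000], [-4.000, 1.000]] (det J = 17.54030).
Solving J·Δ = −F gives Δ = (-1.074, 0.703).
Then the next iterate is (x, y)₁ = (-0.074, -0.297).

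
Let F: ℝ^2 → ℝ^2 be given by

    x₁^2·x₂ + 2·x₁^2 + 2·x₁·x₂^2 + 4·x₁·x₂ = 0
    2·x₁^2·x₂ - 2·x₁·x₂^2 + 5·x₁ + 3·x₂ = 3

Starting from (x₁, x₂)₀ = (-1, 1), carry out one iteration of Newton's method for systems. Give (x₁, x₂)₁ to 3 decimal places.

At (-1, 1): F = (-3.000, -1.000).
Jacobian J = [[2·x₁·x₂ + 4·x₁ + 2·x₂^2 + 4·x₂, x₁^2 + 4·x₁·x₂ + 4·x₁], [4·x₁·x₂ - 2·x₂^2 + 5, 2·x₁^2 - 4·x₁·x₂ + 3]].
At the point, J = [[0.000, -7.000], [-1.000, 9.000]] (det J = -7.000).
Solving J·Δ = −F gives Δ = (-4.857, -0.429).
Then the next iterate is (x₁, x₂)₁ = (-5.857, 0.571).

(-5.857, 0.571)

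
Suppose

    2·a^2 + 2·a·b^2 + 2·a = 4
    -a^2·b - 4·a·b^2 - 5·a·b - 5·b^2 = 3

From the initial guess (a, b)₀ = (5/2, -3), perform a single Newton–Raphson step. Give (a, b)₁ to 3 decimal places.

At (5/2, -3): F = (58.500, -81.750).
Jacobian J = [[4·a + 2·b^2 + 2, 4·a·b], [-2·a·b - 4·b^2 - 5·b, -a^2 - 8·a·b - 5·a - 10·b]].
At the point, J = [[30.000, -30.000], [-6.000, 71.250]] (det J = 1957.500).
Solving J·Δ = −F gives Δ = (-0.876, 1.074).
Then the next iterate is (a, b)₁ = (1.624, -1.926).

(1.624, -1.926)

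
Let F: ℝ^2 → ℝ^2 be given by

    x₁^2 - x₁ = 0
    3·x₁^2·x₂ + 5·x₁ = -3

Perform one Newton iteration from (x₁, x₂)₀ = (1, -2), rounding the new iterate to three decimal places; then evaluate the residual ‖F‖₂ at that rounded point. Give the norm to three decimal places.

At (1, -2): F = (0.000, 2.000).
Jacobian J = [[2·x₁ - 1, 0], [6·x₁·x₂ + 5, 3·x₁^2]].
At the point, J = [[1.000, 0.000], [-7.000, 3.000]] (det J = 3.000).
Solving J·Δ = −F gives Δ = (0.000, -0.667).
Then the next iterate is (x₁, x₂)₁ = (1.000, -2.667).
Re-evaluating at (1.000, -2.667): F = (0.000, -0.001), so ‖F‖₂ = 0.001.

0.001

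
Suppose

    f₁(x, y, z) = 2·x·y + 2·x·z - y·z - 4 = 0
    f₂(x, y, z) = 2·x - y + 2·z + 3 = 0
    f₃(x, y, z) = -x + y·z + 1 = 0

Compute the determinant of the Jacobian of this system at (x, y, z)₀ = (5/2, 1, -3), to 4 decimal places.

-80.0000

J = [[2·y + 2·z, 2·x - z, 2·x - y], [2, -1, 2], [-1, z, y]].
At the point, J = [[-4.0000, 8.0000, 4.0000], [2.0000, -1.0000, 2.0000], [-1.0000, -3.0000, 1.0000]].
det J = -80.0000.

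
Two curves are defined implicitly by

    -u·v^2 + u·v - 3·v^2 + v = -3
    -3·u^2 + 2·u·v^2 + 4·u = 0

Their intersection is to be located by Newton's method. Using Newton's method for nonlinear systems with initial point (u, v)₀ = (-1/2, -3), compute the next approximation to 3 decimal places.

At (-1/2, -3): F = (-21.000, -11.750).
Jacobian J = [[-v^2 + v, -2·u·v + u - 6·v + 1], [-6·u + 2·v^2 + 4, 4·u·v]].
At the point, J = [[-12.000, 15.500], [25.000, 6.000]] (det J = -459.500).
Solving J·Δ = −F gives Δ = (0.122, 1.449).
Then the next iterate is (u, v)₁ = (-0.378, -1.551).

(-0.378, -1.551)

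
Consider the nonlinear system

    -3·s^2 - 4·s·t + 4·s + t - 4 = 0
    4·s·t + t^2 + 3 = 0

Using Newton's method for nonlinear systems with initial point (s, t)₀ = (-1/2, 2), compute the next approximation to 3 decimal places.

At (-1/2, 2): F = (-0.750, 3.000).
Jacobian J = [[-6·s - 4·t + 4, -4·s + 1], [4·t, 4·s + 2·t]].
At the point, J = [[-1.000, 3.000], [8.000, 2.000]] (det J = -26.000).
Solving J·Δ = −F gives Δ = (-0.404, 0.115).
Then the next iterate is (s, t)₁ = (-0.904, 2.115).

(-0.904, 2.115)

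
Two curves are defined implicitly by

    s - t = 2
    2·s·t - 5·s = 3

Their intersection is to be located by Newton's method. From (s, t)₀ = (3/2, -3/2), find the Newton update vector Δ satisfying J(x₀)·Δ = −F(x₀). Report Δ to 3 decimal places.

(-2.400, -1.400)

At (3/2, -3/2): F = (1.000, -15.000).
Jacobian J = [[1, -1], [2·t - 5, 2·s]].
At the point, J = [[1.000, -1.000], [-8.000, 3.000]] (det J = -5.000).
Solving J·Δ = −F gives Δ = (-2.400, -1.400).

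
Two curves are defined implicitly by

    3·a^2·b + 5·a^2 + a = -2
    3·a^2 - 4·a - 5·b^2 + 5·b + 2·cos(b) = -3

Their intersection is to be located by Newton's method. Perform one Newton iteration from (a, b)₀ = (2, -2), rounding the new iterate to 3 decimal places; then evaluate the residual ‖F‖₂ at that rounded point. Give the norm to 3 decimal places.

At (2, -2): F = (0.000, -23.83229).
Jacobian J = [[6·a·b + 10·a + 1, 3·a^2], [6·a - 4, -10·b - 2·sin(b) + 5]].
At the point, J = [[-3.000, 12.000], [8.000, 26.81859]] (det J = -176.45578).
Solving J·Δ = −F gives Δ = (1.621, 0.405).
Then the next iterate is (a, b)₁ = (3.621, -1.595).
Re-evaluating at (3.621, -1.595): F = (8.44000, 7.10740), so ‖F‖₂ = 11.034.

11.034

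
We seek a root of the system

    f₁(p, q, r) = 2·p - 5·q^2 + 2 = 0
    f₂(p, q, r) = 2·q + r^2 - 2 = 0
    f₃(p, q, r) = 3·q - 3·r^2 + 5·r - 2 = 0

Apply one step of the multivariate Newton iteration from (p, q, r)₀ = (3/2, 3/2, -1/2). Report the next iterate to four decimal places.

At (3/2, 3/2, -1/2): F = (-6.2500, 1.2500, -0.7500).
Jacobian J = [[2, -10·q, 0], [0, 2, 2·r], [0, 3, -6·r + 5]].
At the point, J = [[2.0000, -15.0000, 0.0000], [0.0000, 2.0000, -1.0000], [0.0000, 3.0000, 8.0000]] (det J = 38.0000).
Solving J·Δ = −F gives Δ = (-0.5263, -0.4868, 0.2763).
Then the next iterate is (p, q, r)₁ = (0.9737, 1.0132, -0.2237).

(0.9737, 1.0132, -0.2237)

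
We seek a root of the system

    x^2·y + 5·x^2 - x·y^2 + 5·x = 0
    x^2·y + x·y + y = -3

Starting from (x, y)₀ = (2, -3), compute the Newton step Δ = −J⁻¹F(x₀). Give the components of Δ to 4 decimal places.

At (2, -3): F = (0.0000, -18.0000).
Jacobian J = [[2·x·y + 10·x - y^2 + 5, x^2 - 2·x·y], [2·x·y + y, x^2 + x + 1]].
At the point, J = [[4.0000, 16.0000], [-15.0000, 7.0000]] (det J = 268.0000).
Solving J·Δ = −F gives Δ = (-1.0746, 0.2687).

(-1.0746, 0.2687)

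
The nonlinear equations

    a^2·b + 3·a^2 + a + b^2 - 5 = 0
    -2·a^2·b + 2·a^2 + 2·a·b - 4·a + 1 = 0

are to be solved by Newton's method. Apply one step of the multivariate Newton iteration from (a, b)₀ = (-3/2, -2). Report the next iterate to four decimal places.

At (-3/2, -2): F = (-0.2500, 26.5000).
Jacobian J = [[2·a·b + 6·a + 1, a^2 + 2·b], [-4·a·b + 4·a + 2·b - 4, -2·a^2 + 2·a]].
At the point, J = [[-2.0000, -1.7500], [-26.0000, -7.5000]] (det J = -30.5000).
Solving J·Δ = −F gives Δ = (1.5820, -1.9508).
Then the next iterate is (a, b)₁ = (0.0820, -3.9508).

(0.0820, -3.9508)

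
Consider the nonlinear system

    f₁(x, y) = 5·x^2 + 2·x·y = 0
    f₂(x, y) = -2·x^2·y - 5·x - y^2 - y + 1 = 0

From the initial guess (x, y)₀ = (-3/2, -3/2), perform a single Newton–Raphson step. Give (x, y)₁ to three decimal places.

(-2.875, 12.000)

At (-3/2, -3/2): F = (15.750, 14.500).
Jacobian J = [[10·x + 2·y, 2·x], [-4·x·y - 5, -2·x^2 - 2·y - 1]].
At the point, J = [[-18.000, -3.000], [-14.000, -2.500]] (det J = 3.000).
Solving J·Δ = −F gives Δ = (-1.375, 13.500).
Then the next iterate is (x, y)₁ = (-2.875, 12.000).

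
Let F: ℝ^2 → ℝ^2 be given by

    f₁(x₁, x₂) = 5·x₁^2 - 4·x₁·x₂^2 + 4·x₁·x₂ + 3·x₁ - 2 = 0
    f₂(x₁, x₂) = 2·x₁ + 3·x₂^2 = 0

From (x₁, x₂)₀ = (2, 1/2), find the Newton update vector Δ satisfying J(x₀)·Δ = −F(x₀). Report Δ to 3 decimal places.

(-1.083, -0.861)

At (2, 1/2): F = (26.000, 4.750).
Jacobian J = [[10·x₁ - 4·x₂^2 + 4·x₂ + 3, -8·x₁·x₂ + 4·x₁], [2, 6·x₂]].
At the point, J = [[24.000, 0.000], [2.000, 3.000]] (det J = 72.000).
Solving J·Δ = −F gives Δ = (-1.083, -0.861).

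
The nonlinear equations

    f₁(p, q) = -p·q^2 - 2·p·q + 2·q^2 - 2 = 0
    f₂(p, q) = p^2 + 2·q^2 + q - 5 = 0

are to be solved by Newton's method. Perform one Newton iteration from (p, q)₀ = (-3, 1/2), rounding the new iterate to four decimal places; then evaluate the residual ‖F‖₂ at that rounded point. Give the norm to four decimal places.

0.7083

At (-3, 1/2): F = (2.2500, 5.0000).
Jacobian J = [[-q^2 - 2·q, -2·p·q - 2·p + 4·q], [2·p, 4·q + 1]].
At the point, J = [[-1.2500, 11.0000], [-6.0000, 3.0000]] (det J = 62.2500).
Solving J·Δ = −F gives Δ = (0.7751, -0.1165).
Then the next iterate is (p, q)₁ = (-2.2249, 0.3835).
Re-evaluating at (-2.2249, 0.3835): F = (0.327864, 0.627825), so ‖F‖₂ = 0.7083.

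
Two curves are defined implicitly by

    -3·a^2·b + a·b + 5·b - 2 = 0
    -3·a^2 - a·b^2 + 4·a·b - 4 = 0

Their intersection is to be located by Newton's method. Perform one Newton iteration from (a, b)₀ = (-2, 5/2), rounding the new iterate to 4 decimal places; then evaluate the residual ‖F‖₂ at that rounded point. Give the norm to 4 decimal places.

10.3962

At (-2, 5/2): F = (-24.5000, -23.5000).
Jacobian J = [[-6·a·b + b, -3·a^2 + a + 5], [-6·a - b^2 + 4·b, -2·a·b + 4·a]].
At the point, J = [[32.5000, -9.0000], [15.7500, 2.0000]] (det J = 206.7500).
Solving J·Δ = −F gives Δ = (1.2600, 1.8277).
Then the next iterate is (a, b)₁ = (-0.7400, 4.3277).
Re-evaluating at (-0.7400, 4.3277): F = (9.326456, -4.593341), so ‖F‖₂ = 10.3962.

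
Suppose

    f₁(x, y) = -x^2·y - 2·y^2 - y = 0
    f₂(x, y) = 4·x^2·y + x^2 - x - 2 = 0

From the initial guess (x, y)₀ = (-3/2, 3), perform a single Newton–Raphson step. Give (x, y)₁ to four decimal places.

At (-3/2, 3): F = (-27.7500, 28.7500).
Jacobian J = [[-2·x·y, -x^2 - 4·y - 1], [8·x·y + 2·x - 1, 4·x^2]].
At the point, J = [[9.0000, -15.2500], [-40.0000, 9.0000]] (det J = -529.0000).
Solving J·Δ = −F gives Δ = (0.3567, -1.6092).
Then the next iterate is (x, y)₁ = (-1.1433, 1.3908).

(-1.1433, 1.3908)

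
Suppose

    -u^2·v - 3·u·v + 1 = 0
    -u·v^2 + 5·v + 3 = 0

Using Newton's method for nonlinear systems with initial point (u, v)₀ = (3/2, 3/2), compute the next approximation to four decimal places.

At (3/2, 3/2): F = (-9.1250, 7.1250).
Jacobian J = [[-2·u·v - 3·v, -u^2 - 3·u], [-v^2, -2·u·v + 5]].
At the point, J = [[-9.0000, -6.7500], [-2.2500, 0.5000]] (det J = -19.6875).
Solving J·Δ = −F gives Δ = (2.2111, -4.3000).
Then the next iterate is (u, v)₁ = (3.7111, -2.8000).

(3.7111, -2.8000)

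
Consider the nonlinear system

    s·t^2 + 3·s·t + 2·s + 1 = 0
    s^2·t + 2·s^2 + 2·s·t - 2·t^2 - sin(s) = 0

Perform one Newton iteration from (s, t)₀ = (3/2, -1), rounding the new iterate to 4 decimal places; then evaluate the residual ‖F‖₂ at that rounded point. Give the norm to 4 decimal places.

4.0036

At (3/2, -1): F = (1.0000, -3.747495).
Jacobian J = [[t^2 + 3·t + 2, 2·s·t + 3·s], [2·s·t + 4·s + 2·t - cos(s), s^2 + 2·s - 4·t]].
At the point, J = [[0.0000, 1.5000], [0.929263, 9.2500]] (det J = -1.393894).
Solving J·Δ = −F gives Δ = (10.6688, -0.6667).
Then the next iterate is (s, t)₁ = (12.1688, -1.6667).
Re-evaluating at (12.1688, -1.6667): F = (-1.704043, 3.622886), so ‖F‖₂ = 4.0036.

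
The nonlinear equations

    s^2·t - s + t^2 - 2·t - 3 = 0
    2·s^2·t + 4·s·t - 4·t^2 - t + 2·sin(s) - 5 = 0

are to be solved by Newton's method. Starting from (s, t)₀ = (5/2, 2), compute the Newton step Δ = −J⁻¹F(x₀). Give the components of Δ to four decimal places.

At (5/2, 2): F = (7.0000, 23.196944).
Jacobian J = [[2·s·t - 1, s^2 + 2·t - 2], [4·s·t + 4·t + 2·cos(s), 2·s^2 + 4·s - 8·t - 1]].
At the point, J = [[9.0000, 8.2500], [26.397713, 5.5000]] (det J = -168.281130).
Solving J·Δ = −F gives Δ = (-0.9084, 0.1426).

(-0.9084, 0.1426)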